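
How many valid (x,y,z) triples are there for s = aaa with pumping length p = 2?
3

For s = 'aaa' with pumping length p = 2:

Constraints: |xy| ≤ 2, |y| > 0

Valid decompositions (|xy| ≤ p, |y| ≥ 1):
  • x='', y='a', z='aa'
  • x='a', y='a', z='a'
  • x='', y='aa', z='a'

Total count: 3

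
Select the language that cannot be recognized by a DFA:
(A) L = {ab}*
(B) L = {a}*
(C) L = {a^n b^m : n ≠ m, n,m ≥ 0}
(C) {a^n b^m : n ≠ m, n,m ≥ 0}

(C) L = {a^n b^m : n ≠ m, n,m ≥ 0} is NOT regular.

The pumping lemma can be used to prove this:
After pumping a's, we can make n = m

The other languages are regular because they can be recognized by finite automata.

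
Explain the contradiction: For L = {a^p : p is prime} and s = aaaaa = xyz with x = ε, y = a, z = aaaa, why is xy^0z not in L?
xy⁰z = aaaa ∉ L

Pumping with i = 0 replaces y = a by y⁰ = ε:
- Original: s = xyz = aaaaa; aaaaa has length 5, which is prime, so it is in L
- Pumped: xy⁰z = ε · ε · aaaa = aaaa
- aaaa has length 4 = 2 × 2, which is not prime, so it is not in L

The pumping lemma would require xy⁰z ∈ L, so this decomposition yields a contradiction.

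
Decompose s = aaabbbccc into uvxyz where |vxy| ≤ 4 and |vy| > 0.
u='aa', v='a', x='bb', y='b', z='ccc'

For s = aaabbbccc with pumping length p = 4:

One valid decomposition:
- u = 'aa'
- v = 'a'
- x = 'bb'
- y = 'b'
- z = 'ccc'

Verification:
- uvxyz = 'aa' + 'a' + 'bb' + 'b' + 'ccc' = aaabbbccc ✓
- |vxy| = |'abbb'| = 4 ≤ 4 ✓
- |vy| = |'ab'| = 2 > 0 ✓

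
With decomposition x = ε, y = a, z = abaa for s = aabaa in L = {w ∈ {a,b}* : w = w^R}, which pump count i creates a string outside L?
i = 0

xy⁰z = ε · ε · abaa = abaa; abaa reversed is aaba ≠ abaa, so it is not a palindrome and is not in L.
(Other choices also work, e.g. i = 2, 3; only i = 1 is guaranteed to stay in L since xy¹z = s.)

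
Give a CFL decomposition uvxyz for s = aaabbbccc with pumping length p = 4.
u='aa', v='a', x='bb', y='b', z='ccc'

For s = aaabbbccc with pumping length p = 4:

One valid decomposition:
- u = 'aa'
- v = 'a'
- x = 'bb'
- y = 'b'
- z = 'ccc'

Verification:
- uvxyz = 'aa' + 'a' + 'bb' + 'b' + 'ccc' = aaabbbccc ✓
- |vxy| = |'abbb'| = 4 ≤ 4 ✓
- |vy| = |'ab'| = 2 > 0 ✓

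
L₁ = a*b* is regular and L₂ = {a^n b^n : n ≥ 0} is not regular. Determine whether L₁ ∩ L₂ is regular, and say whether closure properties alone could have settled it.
No — L₁ ∩ L₂ is not regular.

Every string a^n b^n already lies in a*b*, so L₁ ∩ L₂ = {a^n b^n : n ≥ 0} = L₂ itself, which is the standard non-regular language (pump s = a^p b^p).

Note that the bare facts "L₁ regular, L₂ non-regular" do not settle the question by themselves: the closure of regular languages under ∪, ∩, complement and difference applies only when BOTH operands are regular. With a non-regular operand the result can come out regular or non-regular depending on the specific languages, so one has to work out L₁ ∩ L₂ for this particular pair, as above.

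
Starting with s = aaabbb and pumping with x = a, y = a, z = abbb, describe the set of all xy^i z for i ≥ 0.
{xy^i z : i ≥ 0} = {a^(2+i) b^3 : i ≥ 0} = {aabbb, aaabbb, aaaabbb, ...}

With x = a, y = a, z = abbb: Starting with aaabbb and pumping the second 'a', we get strings with 2+i a's followed by 3 b's for i = 0, 1, 2, ...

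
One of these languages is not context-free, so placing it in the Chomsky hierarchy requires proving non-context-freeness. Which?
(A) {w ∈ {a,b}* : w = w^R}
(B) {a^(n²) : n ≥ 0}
(B) {a^(n²) : n ≥ 0}

(B) {a^(n²) : n ≥ 0} requires the CFL pumping lemma.

- {w ∈ {a,b}* : w = w^R} is context-free (but not regular)
  • Can be shown non-regular with the regular pumping lemma
  • After pumping, the string is no longer symmetric

- {a^(n²) : n ≥ 0} is NOT context-free
  • Requires the CFL pumping lemma to prove
  • Gaps between squares grow unboundedly

The CFL pumping lemma is "stronger" in that it can prove non-membership
in the larger class of context-free languages.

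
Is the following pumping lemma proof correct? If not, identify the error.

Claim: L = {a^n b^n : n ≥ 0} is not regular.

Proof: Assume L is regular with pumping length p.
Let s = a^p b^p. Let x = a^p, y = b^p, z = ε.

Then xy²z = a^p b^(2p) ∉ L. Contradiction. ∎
The proof is INCORRECT.

Error: The decomposition violates |xy| ≤ p.
With x = a^p and y = b^p, we have |xy| = 2p > p.
The pumping lemma requires |xy| ≤ p, so y must be within the first p characters.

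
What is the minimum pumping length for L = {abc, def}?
p = 4

For a finite language L, the pumping lemma holds vacuously if p > max|s| for s ∈ L.

The longest string in L = {abc, def} has length 3.
If p = 4, then no string s ∈ L has |s| ≥ p, so the condition is vacuously true.

The minimum pumping length is p = 4.

Why no smaller p works: for any p ≤ 3, the longest string s ∈ L has |s| = 3 ≥ p, so it would
have to be pumpable; but pumping up (i = 2, 3, ...) produces ever longer strings, which cannot all lie in the
finite language L. So the pumping property fails for every p ≤ 3.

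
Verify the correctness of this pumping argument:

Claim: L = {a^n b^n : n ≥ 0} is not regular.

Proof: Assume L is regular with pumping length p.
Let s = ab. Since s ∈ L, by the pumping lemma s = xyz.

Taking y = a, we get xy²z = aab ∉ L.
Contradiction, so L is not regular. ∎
The proof is INCORRECT.

Error: The string s = ab may be shorter than p.
The pumping lemma only applies to strings with |s| ≥ p, and p is not under our control.
We must choose s in terms of p, e.g. s = a^p b^p, to ensure |s| ≥ p.
(The proof also fixes one particular y; a valid argument must handle every decomposition with |xy| ≤ p and |y| ≥ 1 — for s = a^p b^p this forces y = a^k, and then xy²z = a^(p+k) b^p ∉ L.)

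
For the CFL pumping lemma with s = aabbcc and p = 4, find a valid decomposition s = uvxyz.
u='a', v='a', x='bb', y='c', z='c'

For s = aabbcc with pumping length p = 4:

One valid decomposition:
- u = 'a'
- v = 'a'
- x = 'bb'
- y = 'c'
- z = 'c'

Verification:
- uvxyz = 'a' + 'a' + 'bb' + 'c' + 'c' = aabbcc ✓
- |vxy| = |'abbc'| = 4 ≤ 4 ✓
- |vy| = |'ac'| = 2 > 0 ✓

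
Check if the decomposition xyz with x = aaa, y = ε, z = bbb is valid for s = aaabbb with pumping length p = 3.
Violated: |y| > 0

The decomposition x = aaa, y = ε, z = bbb for s = aaabbb with p = 3
violates the constraint: |y| > 0

|y| = 0, but the pumping lemma requires |y| > 0 (y must be non-empty).

Pumping lemma constraints:
1. xyz = s (decomposition is valid)
2. |xy| ≤ p
3. |y| > 0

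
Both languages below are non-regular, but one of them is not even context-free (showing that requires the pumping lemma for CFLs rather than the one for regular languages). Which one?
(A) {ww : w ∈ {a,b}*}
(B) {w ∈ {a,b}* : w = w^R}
(A) {ww : w ∈ {a,b}*}

(A) {ww : w ∈ {a,b}*} requires the CFL pumping lemma.

- {w ∈ {a,b}* : w = w^R} is context-free (but not regular)
  • Can be shown non-regular with the regular pumping lemma
  • After pumping, the string is no longer symmetric

- {ww : w ∈ {a,b}*} is NOT context-free
  • Requires the CFL pumping lemma to prove
  • Even a PDA cannot compare two arbitrary halves symbol by symbol; CFL pumping on a^p b^p a^p b^p fails

The CFL pumping lemma is "stronger" in that it can prove non-membership
in the larger class of context-free languages.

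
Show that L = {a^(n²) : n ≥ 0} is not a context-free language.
Assume for contradiction that L is context-free, and let p ≥ 1 be the pumping length given by the pumping lemma for CFLs.
Choose s = a^(p²). Then s ∈ L and |s| = p² ≥ p.
By the CFL pumping lemma, s = uvxyz for some u, v, x, y, z with |vxy| ≤ p, |vy| ≥ 1, and uv^i xy^i z ∈ L for every i ≥ 0.
All symbols are a's, so only lengths matter: let k = |vy|, with 1 ≤ k ≤ |vxy| ≤ p.

Take i = 2: |uv²xy²z| = p² + k, and p² < p² + k ≤ p² + p < (p + 1)².
So the length lies strictly between consecutive squares and is not a perfect square; uv²xy²z ∉ L.

This contradicts the CFL pumping lemma, which requires uv^i xy^i z ∈ L for all i ≥ 0.
Hence L = {a^(n²) : n ≥ 0} is not context-free. ∎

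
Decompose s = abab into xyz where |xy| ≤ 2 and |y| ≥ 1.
x = '', y = 'a', z = 'bab'

For s = abab and p = 2, one valid decomposition is:
- x = '' (length 0)
- y = 'a' (length 1)
- z = 'bab' (length 3)

Verification:
- xyz = '' + 'a' + 'bab' = abab ✓
- |xy| = 1 ≤ 2 ✓
- |y| = 1 > 0 ✓

All pumping lemma constraints are satisfied.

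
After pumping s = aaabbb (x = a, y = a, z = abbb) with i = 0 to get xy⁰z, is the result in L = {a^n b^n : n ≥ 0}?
No

xy⁰z = a · ε · abbb = aabbb.
aabbb has 2 a's and 3 b's; 2 ≠ 3, so it is not in L.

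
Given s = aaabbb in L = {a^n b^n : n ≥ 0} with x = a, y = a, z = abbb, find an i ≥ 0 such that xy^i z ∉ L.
i = 0

xy⁰z = a · ε · abbb = aabbb; aabbb has 2 a's and 3 b's; 2 ≠ 3, so it is not in L.
(Other choices also work, e.g. i = 2, 3; only i = 1 is guaranteed to stay in L since xy¹z = s.)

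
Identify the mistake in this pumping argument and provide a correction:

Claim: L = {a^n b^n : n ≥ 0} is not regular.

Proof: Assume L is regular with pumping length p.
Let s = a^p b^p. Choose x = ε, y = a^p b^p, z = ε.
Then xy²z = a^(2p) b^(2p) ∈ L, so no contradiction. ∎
Error: The decomposition violates |xy| ≤ p. With y = a^p b^p, |xy| = |y| = 2p > p. (The proof also miscomputes xy²z, which would be a^p b^p a^p b^p rather than a^(2p) b^(2p), and it wrongly treats one harmless decomposition as settling the matter — the prover does not get to choose the decomposition.)

Correction: The pumping lemma requires |xy| ≤ p, and the argument must handle every decomposition satisfying |xy| ≤ p, |y| ≥ 1. Since s starts with p a's, any such y consists only of a's, say y = a^k with k ≥ 1. Then xy²z = a^(p+k) b^p has unequal numbers of a's and b's, so xy²z ∉ L — the required contradiction.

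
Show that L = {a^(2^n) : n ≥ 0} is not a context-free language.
Assume for contradiction that L is context-free, and let p ≥ 1 be the pumping length given by the pumping lemma for CFLs.
Choose s = a^(2^p). Then s ∈ L and |s| = 2^p ≥ p.
By the CFL pumping lemma, s = uvxyz for some u, v, x, y, z with |vxy| ≤ p, |vy| ≥ 1, and uv^i xy^i z ∈ L for every i ≥ 0.
All symbols are a's, so only lengths matter: let k = |vy|, with 1 ≤ k ≤ |vxy| ≤ p < 2^p.

Take i = 2: |uv²xy²z| = 2^p + k, and 2^p < 2^p + k < 2^p + 2^p = 2^(p+1).
So the length lies strictly between consecutive powers of two and is not a power of 2; uv²xy²z ∉ L.

This contradicts the CFL pumping lemma, which requires uv^i xy^i z ∈ L for all i ≥ 0.
Hence L = {a^(2^n) : n ≥ 0} is not context-free. ∎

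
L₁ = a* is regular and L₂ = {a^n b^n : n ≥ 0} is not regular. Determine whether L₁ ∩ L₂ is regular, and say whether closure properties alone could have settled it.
Yes — L₁ ∩ L₂ is regular.

A string of a* contains no b's, and the only string of {a^n b^n} with no b's is ε (n = 0). So L₁ ∩ L₂ = {ε}, a finite language, which is regular.

Note that the bare facts "L₁ regular, L₂ non-regular" do not settle the question by themselves: the closure of regular languages under ∪, ∩, complement and difference applies only when BOTH operands are regular. With a non-regular operand the result can come out regular or non-regular depending on the specific languages, so one has to work out L₁ ∩ L₂ for this particular pair, as above.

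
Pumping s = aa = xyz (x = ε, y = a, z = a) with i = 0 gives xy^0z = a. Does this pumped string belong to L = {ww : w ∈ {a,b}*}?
No

xy⁰z = ε · ε · a = a.
a has odd length 1, so it cannot be written as ww and is not in L.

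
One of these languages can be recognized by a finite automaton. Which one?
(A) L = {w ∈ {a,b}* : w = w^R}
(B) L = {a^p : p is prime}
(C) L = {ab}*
(C) {ab}*

(C) L = {ab}* is regular.

This can be recognized by a finite automaton (DFA/NFA).
Regular expressions like {ab}* define regular languages.

The other choices are not regular:
- {a^p : p is prime}: After pumping, the length becomes composite
- {w ∈ {a,b}* : w = w^R}: After pumping, the string is no longer symmetric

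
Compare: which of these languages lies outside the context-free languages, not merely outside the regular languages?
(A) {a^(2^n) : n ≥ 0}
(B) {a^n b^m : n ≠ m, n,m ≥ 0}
(A) {a^(2^n) : n ≥ 0}

(A) {a^(2^n) : n ≥ 0} requires the CFL pumping lemma.

- {a^n b^m : n ≠ m, n,m ≥ 0} is context-free (but not regular)
  • Can be shown non-regular with the regular pumping lemma
  • After pumping a's, we can make n = m

- {a^(2^n) : n ≥ 0} is NOT context-free
  • Requires the CFL pumping lemma to prove
  • Gaps between powers of 2 grow exponentially

The CFL pumping lemma is "stronger" in that it can prove non-membership
in the larger class of context-free languages.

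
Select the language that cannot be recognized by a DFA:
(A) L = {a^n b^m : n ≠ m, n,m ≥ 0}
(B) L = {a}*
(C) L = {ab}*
(A) {a^n b^m : n ≠ m, n,m ≥ 0}

(A) L = {a^n b^m : n ≠ m, n,m ≥ 0} is NOT regular.

The pumping lemma can be used to prove this:
After pumping a's, we can make n = m

The other languages are regular because they can be recognized by finite automata.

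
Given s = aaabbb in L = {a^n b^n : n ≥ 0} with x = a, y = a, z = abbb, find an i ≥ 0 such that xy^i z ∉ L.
i = 3

xy³z = a · aaa · abbb = aaaaabbb; aaaaabbb has 5 a's and 3 b's; 5 ≠ 3, so it is not in L.
(Other choices also work, e.g. i = 0, 2; only i = 1 is guaranteed to stay in L since xy¹z = s.)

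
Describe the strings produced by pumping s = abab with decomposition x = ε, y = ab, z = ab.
{xy^i z : i ≥ 0} = {(ab)^(i+1) : i ≥ 0} = {ab, abab, ababab, ...}

With x = ε, y = ab, z = ab: Pumping 'ab' gives strings of alternating a's and b's.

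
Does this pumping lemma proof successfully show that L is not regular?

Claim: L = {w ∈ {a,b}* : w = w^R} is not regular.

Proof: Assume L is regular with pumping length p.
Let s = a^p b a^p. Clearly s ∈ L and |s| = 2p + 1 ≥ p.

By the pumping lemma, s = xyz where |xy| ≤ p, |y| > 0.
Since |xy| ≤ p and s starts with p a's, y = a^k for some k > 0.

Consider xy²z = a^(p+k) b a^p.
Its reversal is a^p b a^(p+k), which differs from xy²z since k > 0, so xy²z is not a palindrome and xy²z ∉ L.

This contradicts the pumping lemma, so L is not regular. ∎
The proof is correct.

This proof is valid because:
1. s = a^p b a^p is in L and is chosen in terms of p, so |s| ≥ p holds for every p
2. The decomposition analysis is correct: |xy| ≤ p forces y to lie inside the leading a's
3. The contradiction is valid: a^(p+k) b a^p has more a's before the b than after it, so it is not a palindrome
4. The conclusion follows logically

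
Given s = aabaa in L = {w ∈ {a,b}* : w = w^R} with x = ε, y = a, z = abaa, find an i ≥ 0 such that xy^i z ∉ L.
i = 2

xy²z = ε · aa · abaa = aaabaa; aaabaa reversed is aabaaa ≠ aaabaa, so it is not a palindrome and is not in L.
(Other choices also work, e.g. i = 0, 3; only i = 1 is guaranteed to stay in L since xy¹z = s.)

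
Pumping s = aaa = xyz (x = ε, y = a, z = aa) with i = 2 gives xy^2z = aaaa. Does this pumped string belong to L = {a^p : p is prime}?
No

xy²z = ε · aa · aa = aaaa.
aaaa has length 4 = 2 × 2, which is not prime, so it is not in L.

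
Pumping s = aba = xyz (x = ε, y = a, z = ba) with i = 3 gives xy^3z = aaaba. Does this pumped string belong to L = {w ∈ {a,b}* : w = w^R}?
No

xy³z = ε · aaa · ba = aaaba.
aaaba reversed is abaaa ≠ aaaba, so it is not a palindrome and is not in L.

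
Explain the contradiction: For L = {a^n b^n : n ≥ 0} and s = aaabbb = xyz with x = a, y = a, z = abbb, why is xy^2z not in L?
xy²z = aaaabbb ∉ L

Pumping with i = 2 replaces y = a by y² = aa:
- Original: s = xyz = aaabbb; aaabbb = a^3 b^3 has equal counts (3 = 3), so it is in L
- Pumped: xy²z = a · aa · abbb = aaaabbb
- aaaabbb has 4 a's and 3 b's; 4 ≠ 3, so it is not in L

The pumping lemma would require xy²z ∈ L, so this decomposition yields a contradiction.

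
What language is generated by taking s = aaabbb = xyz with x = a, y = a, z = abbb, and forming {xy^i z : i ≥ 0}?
{xy^i z : i ≥ 0} = {a^(2+i) b^3 : i ≥ 0} = {aabbb, aaabbb, aaaabbb, ...}

With x = a, y = a, z = abbb: Starting with aaabbb and pumping the second 'a', we get strings with 2+i a's followed by 3 b's for i = 0, 1, 2, ...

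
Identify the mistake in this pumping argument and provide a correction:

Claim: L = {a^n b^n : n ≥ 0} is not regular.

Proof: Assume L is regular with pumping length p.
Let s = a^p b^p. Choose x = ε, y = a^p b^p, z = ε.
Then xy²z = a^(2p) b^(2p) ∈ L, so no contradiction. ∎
Error: The decomposition violates |xy| ≤ p. With y = a^p b^p, |xy| = |y| = 2p > p. (The proof also miscomputes xy²z, which would be a^p b^p a^p b^p rather than a^(2p) b^(2p), and it wrongly treats one harmless decomposition as settling the matter — the prover does not get to choose the decomposition.)

Correction: The pumping lemma requires |xy| ≤ p, and the argument must handle every decomposition satisfying |xy| ≤ p, |y| ≥ 1. Since s starts with p a's, any such y consists only of a's, say y = a^k with k ≥ 1. Then xy²z = a^(p+k) b^p has unequal numbers of a's and b's, so xy²z ∉ L — the required contradiction.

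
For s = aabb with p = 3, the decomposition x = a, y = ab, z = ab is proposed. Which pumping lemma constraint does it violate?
Violated: xyz = s

The decomposition x = a, y = ab, z = ab for s = aabb with p = 3
violates the constraint: xyz = s

xyz = 'a' + 'ab' + 'ab' = 'aabab' ≠ 'aabb' = s. The decomposition doesn't reconstruct s.

Pumping lemma constraints:
1. xyz = s (decomposition is valid)
2. |xy| ≤ p
3. |y| > 0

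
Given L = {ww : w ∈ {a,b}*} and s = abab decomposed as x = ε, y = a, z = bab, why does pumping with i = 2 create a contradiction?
xy²z = aabab ∉ L

Pumping with i = 2 replaces y = a by y² = aa:
- Original: s = xyz = abab; abab splits into halves ab · ab, which are equal, so it is in L (w = ab)
- Pumped: xy²z = ε · aa · bab = aabab
- aabab has odd length 5, so it cannot be written as ww and is not in L

The pumping lemma would require xy²z ∈ L, so this decomposition yields a contradiction.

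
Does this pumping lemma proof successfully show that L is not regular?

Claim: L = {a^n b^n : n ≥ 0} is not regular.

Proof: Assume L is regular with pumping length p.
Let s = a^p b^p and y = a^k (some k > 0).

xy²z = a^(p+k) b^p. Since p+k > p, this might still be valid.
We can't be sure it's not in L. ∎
The proof is INCORRECT.

Error: The conclusion is wrong.
xy²z = a^(p+k) b^p is definitely NOT in L because the number of a's (p+k) ≠ number of b's (p).
The proof incorrectly doubts what is actually a valid contradiction.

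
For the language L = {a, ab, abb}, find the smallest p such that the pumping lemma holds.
p = 4

For a finite language L, the pumping lemma holds vacuously if p > max|s| for s ∈ L.

The longest string in L = {a, ab, abb} has length 3.
If p = 4, then no string s ∈ L has |s| ≥ p, so the condition is vacuously true.

The minimum pumping length is p = 4.

Why no smaller p works: for any p ≤ 3, the longest string s ∈ L has |s| = 3 ≥ p, so it would
have to be pumpable; but pumping up (i = 2, 3, ...) produces ever longer strings, which cannot all lie in the
finite language L. So the pumping property fails for every p ≤ 3.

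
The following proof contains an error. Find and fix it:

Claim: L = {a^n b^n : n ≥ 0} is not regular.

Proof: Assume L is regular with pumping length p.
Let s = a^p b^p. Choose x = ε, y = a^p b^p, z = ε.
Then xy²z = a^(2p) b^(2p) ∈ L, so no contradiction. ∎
Error: The decomposition violates |xy| ≤ p. With y = a^p b^p, |xy| = |y| = 2p > p. (The proof also miscomputes xy²z, which would be a^p b^p a^p b^p rather than a^(2p) b^(2p), and it wrongly treats one harmless decomposition as settling the matter — the prover does not get to choose the decomposition.)

Correction: The pumping lemma requires |xy| ≤ p, and the argument must handle every decomposition satisfying |xy| ≤ p, |y| ≥ 1. Since s starts with p a's, any such y consists only of a's, say y = a^k with k ≥ 1. Then xy²z = a^(p+k) b^p has unequal numbers of a's and b's, so xy²z ∉ L — the required contradiction.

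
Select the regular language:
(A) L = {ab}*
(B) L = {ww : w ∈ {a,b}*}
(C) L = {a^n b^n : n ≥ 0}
(A) {ab}*

(A) L = {ab}* is regular.

This can be recognized by a finite automaton (DFA/NFA).
Regular expressions like {ab}* define regular languages.

The other choices are not regular:
- {a^n b^n : n ≥ 0}: After pumping, the number of a's and b's become unequal
- {ww : w ∈ {a,b}*}: After pumping, the two halves no longer match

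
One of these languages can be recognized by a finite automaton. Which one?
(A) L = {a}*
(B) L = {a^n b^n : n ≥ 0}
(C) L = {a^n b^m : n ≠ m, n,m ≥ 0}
(A) {a}*

(A) L = {a}* is regular.

This can be recognized by a finite automaton (DFA/NFA).
Regular expressions like {a}* define regular languages.

The other choices are not regular:
- {a^n b^m : n ≠ m, n,m ≥ 0}: After pumping a's, we can make n = m
- {a^n b^n : n ≥ 0}: After pumping, the number of a's and b's become unequal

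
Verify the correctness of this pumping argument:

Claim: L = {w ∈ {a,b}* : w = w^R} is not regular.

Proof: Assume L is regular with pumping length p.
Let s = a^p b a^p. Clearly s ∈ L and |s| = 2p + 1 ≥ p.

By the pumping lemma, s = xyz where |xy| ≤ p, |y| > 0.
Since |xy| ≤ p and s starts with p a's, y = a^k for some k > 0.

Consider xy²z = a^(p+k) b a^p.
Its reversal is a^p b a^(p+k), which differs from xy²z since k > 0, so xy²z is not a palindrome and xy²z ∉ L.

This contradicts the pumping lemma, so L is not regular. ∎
The proof is correct.

This proof is valid because:
1. s = a^p b a^p is in L and is chosen in terms of p, so |s| ≥ p holds for every p
2. The decomposition analysis is correct: |xy| ≤ p forces y to lie inside the leading a's
3. The contradiction is valid: a^(p+k) b a^p has more a's before the b than after it, so it is not a palindrome
4. The conclusion follows logically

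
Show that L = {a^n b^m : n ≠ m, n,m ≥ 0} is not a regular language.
Assume for contradiction that L is regular, and let p ≥ 1 be the pumping length given by the pumping lemma.
Choose s = a^p b^(p + p!). Then s ∈ L because p ≠ p + p! (as p! ≥ 1), and |s| ≥ p.
By the pumping lemma, s = xyz for some x, y, z with |xy| ≤ p, |y| ≥ 1, and xy^i z ∈ L for every i ≥ 0.
Since |xy| ≤ p and the first p symbols of s are all a's, y = a^k for some k with 1 ≤ k ≤ p.
For every i ≥ 0, xy^i z = a^(p + (i − 1)k) b^(p + p!).

Because 1 ≤ k ≤ p, k divides p!. Let t = p!/k (a positive integer) and take i = t + 1.
Then the number of a's is p + tk = p + p!, which equals the number of b's.
So xy^(t+1) z = a^(p + p!) b^(p + p!) has equally many a's and b's and is NOT in L.

This contradicts the pumping lemma, which requires xy^i z ∈ L for all i ≥ 0.
Hence L = {a^n b^m : n ≠ m, n,m ≥ 0} is not regular. ∎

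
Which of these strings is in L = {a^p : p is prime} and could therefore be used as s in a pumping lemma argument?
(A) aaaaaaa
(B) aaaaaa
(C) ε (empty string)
(A) aaaaaaa

The pumping lemma is applied to a string s that lies in L, so first check membership of each option:
- (A) aaaaaaa has length 7, which is prime, so it is in L ✓
- (B) aaaaaa has length 6 = 2 × 3, which is not prime, so it is not in L ✗
- (C) ε has length 0, which is not prime, so it is not in L ✗

Only (A) aaaaaaa is in L, so it is the only candidate that could play the role of s.
(In a complete proof one picks s in terms of the pumping length p so that |s| ≥ p is guaranteed; a fixed string like aaaaaaa illustrates the shape of such an s.)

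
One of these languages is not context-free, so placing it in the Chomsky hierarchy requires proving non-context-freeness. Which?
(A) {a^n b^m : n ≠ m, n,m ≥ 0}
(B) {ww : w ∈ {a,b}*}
(B) {ww : w ∈ {a,b}*}

(B) {ww : w ∈ {a,b}*} requires the CFL pumping lemma.

- {a^n b^m : n ≠ m, n,m ≥ 0} is context-free (but not regular)
  • Can be shown non-regular with the regular pumping lemma
  • After pumping a's, we can make n = m

- {ww : w ∈ {a,b}*} is NOT context-free
  • Requires the CFL pumping lemma to prove
  • Cannot verify equality of two arbitrary substrings

The CFL pumping lemma is "stronger" in that it can prove non-membership
in the larger class of context-free languages.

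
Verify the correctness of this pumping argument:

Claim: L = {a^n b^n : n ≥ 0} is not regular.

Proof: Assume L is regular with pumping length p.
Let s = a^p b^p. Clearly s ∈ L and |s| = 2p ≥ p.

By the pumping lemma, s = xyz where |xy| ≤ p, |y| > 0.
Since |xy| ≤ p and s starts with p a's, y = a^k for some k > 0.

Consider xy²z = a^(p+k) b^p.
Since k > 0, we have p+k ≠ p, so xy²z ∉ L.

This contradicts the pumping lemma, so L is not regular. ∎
The proof is correct.

This proof is valid because:
1. The string s = a^p b^p is correctly in L
2. The decomposition analysis is correct: y must consist only of a's
3. The contradiction is valid: pumping increases a's but not b's
4. The conclusion follows logically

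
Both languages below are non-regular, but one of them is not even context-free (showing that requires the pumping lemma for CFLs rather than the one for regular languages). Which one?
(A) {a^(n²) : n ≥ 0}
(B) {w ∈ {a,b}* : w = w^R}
(A) {a^(n²) : n ≥ 0}

(A) {a^(n²) : n ≥ 0} requires the CFL pumping lemma.

- {w ∈ {a,b}* : w = w^R} is context-free (but not regular)
  • Can be shown non-regular with the regular pumping lemma
  • After pumping, the string is no longer symmetric

- {a^(n²) : n ≥ 0} is NOT context-free
  • Requires the CFL pumping lemma to prove
  • Gaps between squares grow unboundedly

The CFL pumping lemma is "stronger" in that it can prove non-membership
in the larger class of context-free languages.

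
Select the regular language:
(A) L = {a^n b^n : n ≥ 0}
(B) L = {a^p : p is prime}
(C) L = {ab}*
(C) {ab}*

(C) L = {ab}* is regular.

This can be recognized by a finite automaton (DFA/NFA).
Regular expressions like {ab}* define regular languages.

The other choices are not regular:
- {a^p : p is prime}: After pumping, the length becomes composite
- {a^n b^n : n ≥ 0}: After pumping, the number of a's and b's become unequal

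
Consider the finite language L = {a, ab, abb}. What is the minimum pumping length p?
p = 4

For a finite language L, the pumping lemma holds vacuously if p > max|s| for s ∈ L.

The longest string in L = {a, ab, abb} has length 3.
If p = 4, then no string s ∈ L has |s| ≥ p, so the condition is vacuously true.

The minimum pumping length is p = 4.

Why no smaller p works: for any p ≤ 3, the longest string s ∈ L has |s| = 3 ≥ p, so it would
have to be pumpable; but pumping up (i = 2, 3, ...) produces ever longer strings, which cannot all lie in the
finite language L. So the pumping property fails for every p ≤ 3.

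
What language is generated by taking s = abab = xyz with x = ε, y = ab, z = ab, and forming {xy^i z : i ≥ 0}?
{xy^i z : i ≥ 0} = {(ab)^(i+1) : i ≥ 0} = {ab, abab, ababab, ...}

With x = ε, y = ab, z = ab: Pumping 'ab' gives strings of alternating a's and b's.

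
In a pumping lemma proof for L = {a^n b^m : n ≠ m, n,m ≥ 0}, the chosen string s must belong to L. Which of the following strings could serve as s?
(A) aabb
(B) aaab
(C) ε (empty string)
(B) aaab

The pumping lemma is applied to a string s that lies in L, so first check membership of each option:
- (A) aabb = a^2 b^2 has n = m = 2, so it is not in L ✗
- (B) aaab = a^3 b^1 with 3 ≠ 1, so it is in L ✓
- (C) ε = a^0 b^0 has n = m = 0, so it is not in L ✗

Only (B) aaab is in L, so it is the only candidate that could play the role of s.
(In a complete proof one picks s in terms of the pumping length p so that |s| ≥ p is guaranteed; a fixed string like aaab illustrates the shape of such an s.)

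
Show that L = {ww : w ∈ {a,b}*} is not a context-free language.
Assume for contradiction that L is context-free, and let p ≥ 1 be the pumping length given by the pumping lemma for CFLs.
Choose s = a^p b^p a^p b^p. Then s ∈ L (take w = a^p b^p) and |s| = 4p ≥ p.
By the CFL pumping lemma, s = uvxyz for some u, v, x, y, z with |vxy| ≤ p, |vy| ≥ 1, and uv^i xy^i z ∈ L for every i ≥ 0.

Write s as four blocks A₁ B₁ A₂ B₂ with A₁ = A₂ = a^p and B₁ = B₂ = b^p. Since |vxy| ≤ p, the window vxy lies inside at most two adjacent blocks. Take i = 0 and let t = uxz, so |t| = 4p − |vy| with 1 ≤ |vy| ≤ p. If |t| is odd, t ∉ L immediately, so assume |vy| is even (hence |vy| ≥ 2) and |t|/2 = 2p − |vy|/2, which satisfies p ≤ |t|/2 ≤ 2p − 1.

Case 1 (vxy inside A₁B₁): t = a^(p−j) b^(p−l) a^p b^p with j + l = |vy|. The second half of t has length < 2p, so it is a suffix of the trailing a^p b^p and ends in b; the first half is a^(p−j) b^(p−l) a^((j+l)/2), which ends in a because (j+l)/2 ≥ 1. The halves differ, so t ∉ L.

Case 2 (vxy inside B₁A₂, straddling the middle): t = a^p b^(p−j) a^(p−l) b^p with j + l = |vy|. If t = ww, then w is a prefix of t of length ≥ p, so w begins with a^p; and w is a suffix of t of length ≥ p, so w ends with b^p. That forces |w| ≥ 2p, contradicting |w| = |t|/2 ≤ 2p − 1. So t ∉ L.

Case 3 (vxy inside A₂B₂): t = a^p b^p a^(p−j) b^(p−l) with j + l = |vy|. The first half of t is a prefix of a^p b^p, so it begins with a; the second half is b^((j+l)/2) a^(p−j) b^(p−l), which begins with b. The halves differ, so t ∉ L.

In every case uv⁰xy⁰z = uxz ∉ L.

This contradicts the CFL pumping lemma, which requires uv^i xy^i z ∈ L for all i ≥ 0.
Hence L = {ww : w ∈ {a,b}*} is not context-free. ∎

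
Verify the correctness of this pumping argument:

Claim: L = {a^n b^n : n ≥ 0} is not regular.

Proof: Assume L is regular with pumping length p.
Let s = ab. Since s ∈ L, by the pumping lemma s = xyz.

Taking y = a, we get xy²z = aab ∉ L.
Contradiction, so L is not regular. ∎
The proof is INCORRECT.

Error: The string s = ab may be shorter than p.
The pumping lemma only applies to strings with |s| ≥ p, and p is not under our control.
We must choose s in terms of p, e.g. s = a^p b^p, to ensure |s| ≥ p.
(The proof also fixes one particular y; a valid argument must handle every decomposition with |xy| ≤ p and |y| ≥ 1 — for s = a^p b^p this forces y = a^k, and then xy²z = a^(p+k) b^p ∉ L.)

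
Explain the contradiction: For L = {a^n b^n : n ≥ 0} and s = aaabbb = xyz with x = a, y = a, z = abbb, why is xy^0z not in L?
xy⁰z = aabbb ∉ L

Pumping with i = 0 replaces y = a by y⁰ = ε:
- Original: s = xyz = aaabbb; aaabbb = a^3 b^3 has equal counts (3 = 3), so it is in L
- Pumped: xy⁰z = a · ε · abbb = aabbb
- aabbb has 2 a's and 3 b's; 2 ≠ 3, so it is not in L

The pumping lemma would require xy⁰z ∈ L, so this decomposition yields a contradiction.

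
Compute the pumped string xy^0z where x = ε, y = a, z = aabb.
aabb

Given x = '', y = 'a', z = 'aabb' and i = 0:

xy^0z = x + y·y·...·y (0 times) + z
       = '' + 'a'^0 + 'aabb'
       = '' + '' + 'aabb'
       = 'aabb'

The pumped string is 'aabb' with length 4.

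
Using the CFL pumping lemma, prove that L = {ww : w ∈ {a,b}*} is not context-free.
Assume for contradiction that L is context-free, and let p ≥ 1 be the pumping length given by the pumping lemma for CFLs.
Choose s = a^p b^p a^p b^p. Then s ∈ L (take w = a^p b^p) and |s| = 4p ≥ p.
By the CFL pumping lemma, s = uvxyz for some u, v, x, y, z with |vxy| ≤ p, |vy| ≥ 1, and uv^i xy^i z ∈ L for every i ≥ 0.

Write s as four blocks A₁ B₁ A₂ B₂ with A₁ = A₂ = a^p and B₁ = B₂ = b^p. Since |vxy| ≤ p, the window vxy lies inside at most two adjacent blocks. Take i = 0 and let t = uxz, so |t| = 4p − |vy| with 1 ≤ |vy| ≤ p. If |t| is odd, t ∉ L immediately, so assume |vy| is even (hence |vy| ≥ 2) and |t|/2 = 2p − |vy|/2, which satisfies p ≤ |t|/2 ≤ 2p − 1.

Case 1 (vxy inside A₁B₁): t = a^(p−j) b^(p−l) a^p b^p with j + l = |vy|. The second half of t has length < 2p, so it is a suffix of the trailing a^p b^p and ends in b; the first half is a^(p−j) b^(p−l) a^((j+l)/2), which ends in a because (j+l)/2 ≥ 1. The halves differ, so t ∉ L.

Case 2 (vxy inside B₁A₂, straddling the middle): t = a^p b^(p−j) a^(p−l) b^p with j + l = |vy|. If t = ww, then w is a prefix of t of length ≥ p, so w begins with a^p; and w is a suffix of t of length ≥ p, so w ends with b^p. That forces |w| ≥ 2p, contradicting |w| = |t|/2 ≤ 2p − 1. So t ∉ L.

Case 3 (vxy inside A₂B₂): t = a^p b^p a^(p−j) b^(p−l) with j + l = |vy|. The first half of t is a prefix of a^p b^p, so it begins with a; the second half is b^((j+l)/2) a^(p−j) b^(p−l), which begins with b. The halves differ, so t ∉ L.

In every case uv⁰xy⁰z = uxz ∉ L.

This contradicts the CFL pumping lemma, which requires uv^i xy^i z ∈ L for all i ≥ 0.
Hence L = {ww : w ∈ {a,b}*} is not context-free. ∎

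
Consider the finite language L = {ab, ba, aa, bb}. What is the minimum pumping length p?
p = 3

For a finite language L, the pumping lemma holds vacuously if p > max|s| for s ∈ L.

The longest string in L = {ab, ba, aa, bb} has length 2.
If p = 3, then no string s ∈ L has |s| ≥ p, so the condition is vacuously true.

The minimum pumping length is p = 3.

Why no smaller p works: for any p ≤ 2, the longest string s ∈ L has |s| = 2 ≥ p, so it would
have to be pumpable; but pumping up (i = 2, 3, ...) produces ever longer strings, which cannot all lie in the
finite language L. So the pumping property fails for every p ≤ 2.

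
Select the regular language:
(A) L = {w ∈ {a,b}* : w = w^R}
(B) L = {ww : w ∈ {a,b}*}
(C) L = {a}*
(C) {a}*

(C) L = {a}* is regular.

This can be recognized by a finite automaton (DFA/NFA).
Regular expressions like {a}* define regular languages.

The other choices are not regular:
- {ww : w ∈ {a,b}*}: After pumping, the two halves no longer match
- {w ∈ {a,b}* : w = w^R}: After pumping, the string is no longer symmetric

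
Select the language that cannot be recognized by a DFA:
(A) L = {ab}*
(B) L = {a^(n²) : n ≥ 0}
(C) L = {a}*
(B) {a^(n²) : n ≥ 0}

(B) L = {a^(n²) : n ≥ 0} is NOT regular.

The pumping lemma can be used to prove this:
After pumping, length is no longer a perfect square

The other languages are regular because they can be recognized by finite automata.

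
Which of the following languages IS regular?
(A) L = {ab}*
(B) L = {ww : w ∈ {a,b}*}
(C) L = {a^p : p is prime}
(A) {ab}*

(A) L = {ab}* is regular.

This can be recognized by a finite automaton (DFA/NFA).
Regular expressions like {ab}* define regular languages.

The other choices are not regular:
- {a^p : p is prime}: After pumping, the length becomes composite
- {ww : w ∈ {a,b}*}: After pumping, the two halves no longer match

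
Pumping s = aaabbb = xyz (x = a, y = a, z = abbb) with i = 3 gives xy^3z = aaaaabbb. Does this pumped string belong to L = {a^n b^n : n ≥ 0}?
No

xy³z = a · aaa · abbb = aaaaabbb.
aaaaabbb has 5 a's and 3 b's; 5 ≠ 3, so it is not in L.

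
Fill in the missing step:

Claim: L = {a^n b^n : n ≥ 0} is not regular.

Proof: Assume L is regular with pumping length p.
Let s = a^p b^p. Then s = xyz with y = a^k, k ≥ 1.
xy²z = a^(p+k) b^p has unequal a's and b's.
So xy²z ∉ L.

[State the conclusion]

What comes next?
This contradicts the pumping lemma for regular languages,
which guarantees xy^i z ∈ L for all i ≥ 0.

Since our assumption that L is regular leads to a contradiction,
we conclude that L = {a^n b^n : n ≥ 0} is NOT regular. ∎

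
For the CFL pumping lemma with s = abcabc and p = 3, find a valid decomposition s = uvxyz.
u='ab', v='c', x='a', y='b', z='c'

For s = abcabc with pumping length p = 3:

One valid decomposition:
- u = 'ab'
- v = 'c'
- x = 'a'
- y = 'b'
- z = 'c'

Verification:
- uvxyz = 'ab' + 'c' + 'a' + 'b' + 'c' = abcabc ✓
- |vxy| = |'cab'| = 3 ≤ 3 ✓
- |vy| = |'cb'| = 2 > 0 ✓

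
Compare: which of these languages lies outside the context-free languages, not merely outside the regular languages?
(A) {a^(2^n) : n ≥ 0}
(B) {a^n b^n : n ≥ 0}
(A) {a^(2^n) : n ≥ 0}

(A) {a^(2^n) : n ≥ 0} requires the CFL pumping lemma.

- {a^n b^n : n ≥ 0} is context-free (but not regular)
  • Can be shown non-regular with the regular pumping lemma
  • After pumping, the number of a's and b's become unequal

- {a^(2^n) : n ≥ 0} is NOT context-free
  • Requires the CFL pumping lemma to prove
  • Gaps between powers of 2 grow exponentially

The CFL pumping lemma is "stronger" in that it can prove non-membership
in the larger class of context-free languages.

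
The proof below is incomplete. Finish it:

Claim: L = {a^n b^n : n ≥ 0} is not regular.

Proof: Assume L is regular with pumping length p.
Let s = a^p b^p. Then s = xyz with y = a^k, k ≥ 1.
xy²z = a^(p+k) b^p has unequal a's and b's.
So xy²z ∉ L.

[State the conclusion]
This contradicts the pumping lemma for regular languages,
which guarantees xy^i z ∈ L for all i ≥ 0.

Since our assumption that L is regular leads to a contradiction,
we conclude that L = {a^n b^n : n ≥ 0} is NOT regular. ∎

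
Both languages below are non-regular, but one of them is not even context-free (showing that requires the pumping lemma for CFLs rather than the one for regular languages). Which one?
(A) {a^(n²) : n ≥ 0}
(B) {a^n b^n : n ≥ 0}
(A) {a^(n²) : n ≥ 0}

(A) {a^(n²) : n ≥ 0} requires the CFL pumping lemma.

- {a^n b^n : n ≥ 0} is context-free (but not regular)
  • Can be shown non-regular with the regular pumping lemma
  • After pumping, the number of a's and b's become unequal

- {a^(n²) : n ≥ 0} is NOT context-free
  • Requires the CFL pumping lemma to prove
  • Gaps between squares grow unboundedly

The CFL pumping lemma is "stronger" in that it can prove non-membership
in the larger class of context-free languages.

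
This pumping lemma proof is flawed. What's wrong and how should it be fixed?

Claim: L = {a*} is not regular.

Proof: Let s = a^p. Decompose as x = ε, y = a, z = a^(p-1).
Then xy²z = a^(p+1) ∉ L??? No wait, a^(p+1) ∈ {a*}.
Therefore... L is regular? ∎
Error: The proof attempts to show a*  is not regular, but a* IS regular!

Correction: a* is a regular language (recognized by a simple DFA with one accepting state and self-loop on 'a'). The pumping lemma can only prove non-regularity, not regularity. For regular languages, pumping always works.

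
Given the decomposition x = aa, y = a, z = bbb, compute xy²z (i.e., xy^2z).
aaaabbb

Given x = 'aa', y = 'a', z = 'bbb' and i = 2:

xy^2z = x + y·y·...·y (2 times) + z
       = 'aa' + 'a'^2 + 'bbb'
       = 'aa' + 'aa' + 'bbb'
       = 'aaaabbb'

The pumped string is 'aaaabbb' with length 7.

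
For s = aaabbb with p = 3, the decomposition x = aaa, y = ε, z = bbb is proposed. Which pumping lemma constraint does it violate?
Violated: |y| > 0

The decomposition x = aaa, y = ε, z = bbb for s = aaabbb with p = 3
violates the constraint: |y| > 0

|y| = 0, but the pumping lemma requires |y| > 0 (y must be non-empty).

Pumping lemma constraints:
1. xyz = s (decomposition is valid)
2. |xy| ≤ p
3. |y| > 0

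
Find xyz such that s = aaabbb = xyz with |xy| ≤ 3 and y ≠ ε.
x = '', y = 'aa', z = 'abbb'

For s = aaabbb and p = 3, one valid decomposition is:
- x = '' (length 0)
- y = 'aa' (length 2)
- z = 'abbb' (length 4)

Verification:
- xyz = '' + 'aa' + 'abbb' = aaabbb ✓
- |xy| = 2 ≤ 3 ✓
- |y| = 2 > 0 ✓

All pumping lemma constraints are satisfied.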